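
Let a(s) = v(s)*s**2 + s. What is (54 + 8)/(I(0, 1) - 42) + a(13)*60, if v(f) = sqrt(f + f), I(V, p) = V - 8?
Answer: 19469/25 + 10140*sqrt(26) ≈ 52483.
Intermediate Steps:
I(V, p) = -8 + V
v(f) = sqrt(2)*sqrt(f) (v(f) = sqrt(2*f) = sqrt(2)*sqrt(f))
a(s) = s + sqrt(2)*s**(5/2) (a(s) = (sqrt(2)*sqrt(s))*s**2 + s = sqrt(2)*s**(5/2) + s = s + sqrt(2)*s**(5/2))
(54 + 8)/(I(0, 1) - 42) + a(13)*60 = (54 + 8)/((-8 + 0) - 42) + (13 + sqrt(2)*13**(5/2))*60 = 62/(-8 - 42) + (13 + sqrt(2)*(169*sqrt(13)))*60 = 62/(-50) + (13 + 169*sqrt(26))*60 = 62*(-1/50) + (780 + 10140*sqrt(26)) = -31/25 + (780 + 10140*sqrt(26)) = 19469/25 + 10140*sqrt(26)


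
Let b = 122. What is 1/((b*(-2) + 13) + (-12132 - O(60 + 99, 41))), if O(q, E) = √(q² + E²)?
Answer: -951/11755139 + √26962/152816807 ≈ -7.9826e-5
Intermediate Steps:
O(q, E) = √(E² + q²)
1/((b*(-2) + 13) + (-12132 - O(60 + 99, 41))) = 1/((122*(-2) + 13) + (-12132 - √(41² + (60 + 99)²))) = 1/((-244 + 13) + (-12132 - √(1681 + 159²))) = 1/(-231 + (-12132 - √(1681 + 25281))) = 1/(-231 + (-12132 - √26962)) = 1/(-12363 - √26962)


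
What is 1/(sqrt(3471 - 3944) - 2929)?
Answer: -2929/8579514 - I*sqrt(473)/8579514 ≈ -0.00034139 - 2.5349e-6*I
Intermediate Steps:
1/(sqrt(3471 - 3944) - 2929) = 1/(sqrt(-473) - 2929) = 1/(I*sqrt(473) - 2929) = 1/(-2929 + I*sqrt(473))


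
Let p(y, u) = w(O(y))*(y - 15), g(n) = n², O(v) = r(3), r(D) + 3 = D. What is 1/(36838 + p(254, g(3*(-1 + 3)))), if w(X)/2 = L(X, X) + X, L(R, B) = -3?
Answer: 1/35404 ≈ 2.8245e-5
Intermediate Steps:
r(D) = -3 + D
O(v) = 0 (O(v) = -3 + 3 = 0)
w(X) = -6 + 2*X (w(X) = 2*(-3 + X) = -6 + 2*X)
p(y, u) = 90 - 6*y (p(y, u) = (-6 + 2*0)*(y - 15) = (-6 + 0)*(-15 + y) = -6*(-15 + y) = 90 - 6*y)
1/(36838 + p(254, g(3*(-1 + 3)))) = 1/(36838 + (90 - 6*254)) = 1/(36838 + (90 - 1524)) = 1/(36838 - 1434) = 1/35404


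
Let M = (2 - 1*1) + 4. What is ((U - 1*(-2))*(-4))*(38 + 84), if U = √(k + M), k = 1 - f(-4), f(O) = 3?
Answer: -976 - 488*√3 ≈ -1821.2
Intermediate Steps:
k = -2 (k = 1 - 1*3 = 1 - 3 = -2)
M = 5 (M = (2 - 1) + 4 = 1 + 4 = 5)
U = √3 (U = √(-2 + 5) = √3 ≈ 1.7320)
((U - 1*(-2))*(-4))*(38 + 84) = ((√3 - 1*(-2))*(-4))*(38 + 84) = ((√3 + 2)*(-4))*122 = ((2 + √3)*(-4))*122 = (-8 - 4*√3)*122 = -976 - 488*√3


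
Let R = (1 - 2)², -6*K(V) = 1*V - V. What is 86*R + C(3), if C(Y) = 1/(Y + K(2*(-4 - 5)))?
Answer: 259/3 ≈ 86.333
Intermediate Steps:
K(V) = 0 (K(V) = -(1*V - V)/6 = -(V - V)/6 = -⅙*0 = 0)
R = 1 (R = (-1)² = 1)
C(Y) = 1/Y (C(Y) = 1/(Y + 0) = 1/Y)
86*R + C(3) = 86*1 + 1/3 = 86 + ⅓ = 259/3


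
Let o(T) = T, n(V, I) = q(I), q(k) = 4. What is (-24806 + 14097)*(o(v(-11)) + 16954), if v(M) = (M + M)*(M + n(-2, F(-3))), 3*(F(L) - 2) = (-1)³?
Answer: -183209572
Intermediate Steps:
F(L) = 5/3 (F(L) = 2 + (⅓)*(-1)³ = 2 + (⅓)*(-1) = 2 - ⅓ = 5/3)
n(V, I) = 4
v(M) = 2*M*(4 + M) (v(M) = (M + M)*(M + 4) = (2*M)*(4 + M) = 2*M*(4 + M))
(-24806 + 14097)*(o(v(-11)) + 16954) = (-24806 + 14097)*(2*(-11)*(4 - 11) + 16954) = -10709*(2*(-11)*(-7) + 16954) = -10709*(154 + 16954) = -10709*17108 = -183209572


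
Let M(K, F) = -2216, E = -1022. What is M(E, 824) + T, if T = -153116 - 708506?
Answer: -863838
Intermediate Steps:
T = -861622
M(E, 824) + T = -2216 - 861622 = -863838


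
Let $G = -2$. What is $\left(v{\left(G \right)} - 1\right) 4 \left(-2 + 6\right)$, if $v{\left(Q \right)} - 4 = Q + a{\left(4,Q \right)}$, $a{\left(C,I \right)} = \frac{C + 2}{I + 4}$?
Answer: $64$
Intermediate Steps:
$a{\left(C,I \right)} = \frac{2 + C}{4 + I}$
$v{\left(Q \right)} = 4 + Q + \frac{6}{4 + Q}$ ($v{\left(Q \right)} = 4 + \left(Q + \frac{2 + 4}{4 + Q}\right) = 4 + \left(Q + \frac{1}{4 + Q} 6\right) = 4 + \left(Q + \frac{6}{4 + Q}\right) = 4 + Q + \frac{6}{4 + Q}$)
$\left(v{\left(G \right)} - 1\right) 4 \left(-2 + 6\right) = \left(\left(4 - 2 + \frac{6}{4 - 2}\right) - 1\right) 4 \left(-2 + 6\right) = \left(\left(4 - 2 + \frac{6}{2}\right) - 1\right) 4 \cdot 4 = \left(\left(4 - 2 + 6 \cdot \frac{1}{2}\right) - 1\right) 16 = \left(\left(4 - 2 + 3\right) - 1\right) 16 = \left(5 - 1\right) 16 = 4 \cdot 16 = 64$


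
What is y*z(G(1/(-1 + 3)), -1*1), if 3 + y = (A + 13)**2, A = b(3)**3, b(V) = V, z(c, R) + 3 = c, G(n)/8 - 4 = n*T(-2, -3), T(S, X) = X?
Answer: 27149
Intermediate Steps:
G(n) = 32 - 24*n (G(n) = 32 + 8*(n*(-3)) = 32 + 8*(-3*n) = 32 - 24*n)
z(c, R) = -3 + c
A = 27 (A = 3**3 = 27)
y = 1597 (y = -3 + (27 + 13)**2 = -3 + 40**2 = -3 + 1600 = 1597)
y*z(G(1/(-1 + 3)), -1*1) = 1597*(-3 + (32 - 24/(-1 + 3))) = 1597*(-3 + (32 - 24/2)) = 1597*(-3 + (32 - 24*1/2)) = 1597*(-3 + (32 - 12)) = 1597*(-3 + 20) = 1597*17 = 27149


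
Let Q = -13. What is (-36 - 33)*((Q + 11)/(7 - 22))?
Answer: -46/5 ≈ -9.2000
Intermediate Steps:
(-36 - 33)*((Q + 11)/(7 - 22)) = (-36 - 33)*((-13 + 11)/(7 - 22)) = -(-138)/(-15) = -(-138)*(-1)/15 = -69*2/15 = -46/5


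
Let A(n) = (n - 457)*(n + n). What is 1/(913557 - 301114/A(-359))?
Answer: 292944/267620891251 ≈ 1.0946e-6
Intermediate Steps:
A(n) = 2*n*(-457 + n) (A(n) = (-457 + n)*(2*n) = 2*n*(-457 + n))
1/(913557 - 301114/A(-359)) = 1/(913557 - 301114*(-1/(718*(-457 - 359)))) = 1/(913557 - 301114/(2*(-359)*(-816))) = 1/(913557 - 301114/585888) = 1/(913557 - 301114*1/585888) = 1/(913557 - 150557/292944) = 1/(267620891251/292944) = 292944/267620891251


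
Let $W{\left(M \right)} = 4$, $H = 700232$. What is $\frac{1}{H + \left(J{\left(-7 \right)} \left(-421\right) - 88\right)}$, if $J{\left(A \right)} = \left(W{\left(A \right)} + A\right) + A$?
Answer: $\frac{1}{704354} \approx 1.4197 \cdot 10^{-6}$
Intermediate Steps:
$J{\left(A \right)} = 4 + 2 A$ ($J{\left(A \right)} = \left(4 + A\right) + A = 4 + 2 A$)
$\frac{1}{H + \left(J{\left(-7 \right)} \left(-421\right) - 88\right)} = \frac{1}{700232 - \left(88 - \left(4 + 2 \left(-7\right)\right) \left(-421\right)\right)} = \frac{1}{700232 - \left(88 - \left(4 - 14\right) \left(-421\right)\right)} = \frac{1}{700232 - -4122} = \frac{1}{700232 + \left(4210 - 88\right)} = \frac{1}{700232 + 4122} = \frac{1}{704354}$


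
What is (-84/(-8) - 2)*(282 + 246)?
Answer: 4488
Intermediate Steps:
(-84/(-8) - 2)*(282 + 246) = (-84*(-1)/8 - 2)*528 = (-7*(-3/2) - 2)*528 = (21/2 - 2)*528 = (17/2)*528 = 4488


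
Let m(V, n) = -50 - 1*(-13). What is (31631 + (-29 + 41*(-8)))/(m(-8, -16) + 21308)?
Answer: 31274/21271 ≈ 1.4703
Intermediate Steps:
m(V, n) = -37 (m(V, n) = -50 + 13 = -37)
(31631 + (-29 + 41*(-8)))/(m(-8, -16) + 21308) = (31631 + (-29 + 41*(-8)))/(-37 + 21308) = (31631 + (-29 - 328))/21271 = (31631 - 357)*(1/21271) = 31274*(1/21271) = 31274/21271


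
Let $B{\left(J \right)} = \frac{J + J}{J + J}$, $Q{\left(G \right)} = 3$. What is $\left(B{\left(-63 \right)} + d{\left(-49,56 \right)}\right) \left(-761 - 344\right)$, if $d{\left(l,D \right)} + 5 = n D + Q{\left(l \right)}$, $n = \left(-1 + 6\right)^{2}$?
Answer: $-1545895$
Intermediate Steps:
$n = 25$ ($n = 5^{2} = 25$)
$B{\left(J \right)} = 1$ ($B{\left(J \right)} = \frac{2 J}{2 J} = 2 J \frac{1}{2 J} = 1$)
$d{\left(l,D \right)} = -2 + 25 D$ ($d{\left(l,D \right)} = -5 + \left(25 D + 3\right) = -5 + \left(3 + 25 D\right) = -2 + 25 D$)
$\left(B{\left(-63 \right)} + d{\left(-49,56 \right)}\right) \left(-761 - 344\right) = \left(1 + \left(-2 + 25 \cdot 56\right)\right) \left(-761 - 344\right) = \left(1 + \left(-2 + 1400\right)\right) \left(-1105\right) = \left(1 + 1398\right) \left(-1105\right) = 1399 \left(-1105\right) = -1545895$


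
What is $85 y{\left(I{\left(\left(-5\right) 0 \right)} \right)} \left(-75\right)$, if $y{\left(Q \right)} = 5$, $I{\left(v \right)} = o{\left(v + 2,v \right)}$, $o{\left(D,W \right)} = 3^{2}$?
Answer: $-31875$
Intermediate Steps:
$o{\left(D,W \right)} = 9$
$I{\left(v \right)} = 9$
$85 y{\left(I{\left(\left(-5\right) 0 \right)} \right)} \left(-75\right) = 85 \cdot 5 \left(-75\right) = 425 \left(-75\right) = -31875$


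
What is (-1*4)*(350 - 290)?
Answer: -240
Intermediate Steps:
(-1*4)*(350 - 290) = -4*60 = -240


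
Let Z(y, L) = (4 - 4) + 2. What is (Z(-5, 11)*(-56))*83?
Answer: -9296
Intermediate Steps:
Z(y, L) = 2 (Z(y, L) = 0 + 2 = 2)
(Z(-5, 11)*(-56))*83 = (2*(-56))*83 = -112*83 = -9296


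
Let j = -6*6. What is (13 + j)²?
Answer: 529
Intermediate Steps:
j = -36
(13 + j)² = (13 - 36)² = (-23)² = 529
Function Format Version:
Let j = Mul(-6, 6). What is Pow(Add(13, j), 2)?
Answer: 529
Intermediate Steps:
j = -36
Pow(Add(13, j), 2) = Pow(Add(13, -36), 2) = Pow(-23, 2) = 529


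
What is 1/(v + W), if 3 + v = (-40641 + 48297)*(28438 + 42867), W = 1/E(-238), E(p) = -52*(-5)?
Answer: 260/141936880021 ≈ 1.8318e-9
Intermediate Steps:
E(p) = 260
W = 1/260 ≈ 0.0038462
v = 545911077 (v = -3 + (-40641 + 48297)*(28438 + 42867) = -3 + 7656*71305 = -3 + 545911080 = 545911077)
1/(v + W) = 1/(545911077 + 1/260) = 1/(141936880021/260) = 260/141936880021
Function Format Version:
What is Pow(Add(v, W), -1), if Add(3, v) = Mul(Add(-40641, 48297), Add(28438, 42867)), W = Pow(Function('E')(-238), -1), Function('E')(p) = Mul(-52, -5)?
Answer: Rational(260, 141936880021) ≈ 1.8318e-9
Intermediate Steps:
Function('E')(p) = 260
W = Rational(1, 260) (W = Pow(260, -1) = Rational(1, 260) ≈ 0.0038462)
v = 545911077 (v = Add(-3, Mul(Add(-40641, 48297), Add(28438, 42867))) = Add(-3, Mul(7656, 71305)) = Add(-3, 545911080) = 545911077)
Pow(Add(v, W), -1) = Pow(Add(545911077, Rational(1, 260)), -1) = Pow(Rational(141936880021, 260), -1) = Rational(260, 141936880021)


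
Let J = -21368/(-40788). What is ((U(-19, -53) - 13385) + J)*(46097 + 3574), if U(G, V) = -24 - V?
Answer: -751609375010/1133 ≈ -6.6338e+8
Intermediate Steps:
J = 5342/10197 (J = -21368*(-1/40788) = 5342/10197 ≈ 0.52388)
((U(-19, -53) - 13385) + J)*(46097 + 3574) = (((-24 - 1*(-53)) - 13385) + 5342/10197)*(46097 + 3574) = (((-24 + 53) - 13385) + 5342/10197)*49671 = ((29 - 13385) + 5342/10197)*49671 = (-13356 + 5342/10197)*49671 = -136185790/10197*49671 = -751609375010/1133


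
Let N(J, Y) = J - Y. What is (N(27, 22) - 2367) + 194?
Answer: -2168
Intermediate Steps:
(N(27, 22) - 2367) + 194 = ((27 - 1*22) - 2367) + 194 = ((27 - 22) - 2367) + 194 = (5 - 2367) + 194 = -2362 + 194 = -2168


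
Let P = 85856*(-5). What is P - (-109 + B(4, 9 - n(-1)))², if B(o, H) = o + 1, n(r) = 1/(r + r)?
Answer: -440096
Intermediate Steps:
n(r) = 1/(2*r)
B(o, H) = 1 + o
P = -429280
P - (-109 + B(4, 9 - n(-1)))² = -429280 - (-109 + (1 + 4))² = -429280 - (-109 + 5)² = -429280 - 1*(-104)² = -429280 - 1*10816 = -429280 - 10816 = -440096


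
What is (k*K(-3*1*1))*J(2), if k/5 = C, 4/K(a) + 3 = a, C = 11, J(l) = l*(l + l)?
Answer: -880/3 ≈ -293.33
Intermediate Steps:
J(l) = 2*l² (J(l) = l*(2*l) = 2*l²)
K(a) = 4/(-3 + a)
k = 55 (k = 5*11 = 55)
(k*K(-3*1*1))*J(2) = (55*(4/(-3 - 3*1*1)))*(2*2²) = (55*(4/(-3 - 3*1)))*(2*4) = (55*(4/(-3 - 3)))*8 = (55*(4/(-6)))*8 = (55*(4*(-⅙)))*8 = (55*(-⅔))*8 = -110/3*8 = -880/3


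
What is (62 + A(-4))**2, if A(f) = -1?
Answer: 3721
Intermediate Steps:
(62 + A(-4))**2 = (62 - 1)**2 = 61**2 = 3721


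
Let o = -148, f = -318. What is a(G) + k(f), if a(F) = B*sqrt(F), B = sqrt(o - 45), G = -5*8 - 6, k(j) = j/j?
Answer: 1 - sqrt(8878) ≈ -93.223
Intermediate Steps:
k(j) = 1
G = -46 (G = -40 - 6 = -46)
B = I*sqrt(193) (B = sqrt(-148 - 45) = sqrt(-193) = I*sqrt(193) ≈ 13.892*I)
a(F) = I*sqrt(193)*sqrt(F) (a(F) = (I*sqrt(193))*sqrt(F) = I*sqrt(193)*sqrt(F))
a(G) + k(f) = I*sqrt(193)*sqrt(-46) + 1 = I*sqrt(193)*(I*sqrt(46)) + 1 = -sqrt(8878) + 1 = 1 - sqrt(8878)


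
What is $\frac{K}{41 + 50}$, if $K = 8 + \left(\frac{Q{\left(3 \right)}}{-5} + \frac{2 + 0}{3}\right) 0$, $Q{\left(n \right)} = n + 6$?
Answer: $\frac{8}{91} \approx 0.087912$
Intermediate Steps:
$Q{\left(n \right)} = 6 + n$
$K = 8$ ($K = 8 + \left(\frac{6 + 3}{-5} + \frac{2 + 0}{3}\right) 0 = 8 + \left(9 \left(- \frac{1}{5}\right) + 2 \cdot \frac{1}{3}\right) 0 = 8 + \left(- \frac{9}{5} + \frac{2}{3}\right) 0 = 8 - 0 = 8 + 0 = 8$)
$\frac{K}{41 + 50} = \frac{1}{41 + 50} \cdot 8 = \frac{1}{91} \cdot 8 = \frac{8}{91}$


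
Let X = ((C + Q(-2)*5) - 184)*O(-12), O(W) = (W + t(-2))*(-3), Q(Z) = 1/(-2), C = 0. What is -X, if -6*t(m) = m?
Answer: 13055/2 ≈ 6527.5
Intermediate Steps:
t(m) = -m/6
Q(Z) = -½
O(W) = -1 - 3*W (O(W) = (W - ⅙*(-2))*(-3) = (W + ⅓)*(-3) = (⅓ + W)*(-3) = -1 - 3*W)
X = -13055/2 (X = ((0 - ½*5) - 184)*(-1 - 3*(-12)) = ((0 - 5/2) - 184)*(-1 + 36) = (-5/2 - 184)*35 = -373/2*35 = -13055/2 ≈ -6527.5)
-X = -1*(-13055/2) = 13055/2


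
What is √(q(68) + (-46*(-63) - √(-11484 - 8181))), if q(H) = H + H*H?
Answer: √(7590 - 3*I*√2185) ≈ 87.124 - 0.8048*I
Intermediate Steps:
q(H) = H + H²
√(q(68) + (-46*(-63) - √(-11484 - 8181))) = √(68*(1 + 68) + (-46*(-63) - √(-11484 - 8181))) = √(68*69 + (2898 - √(-19665))) = √(4692 + (2898 - 3*I*√2185)) = √(7590 - 3*I*√2185)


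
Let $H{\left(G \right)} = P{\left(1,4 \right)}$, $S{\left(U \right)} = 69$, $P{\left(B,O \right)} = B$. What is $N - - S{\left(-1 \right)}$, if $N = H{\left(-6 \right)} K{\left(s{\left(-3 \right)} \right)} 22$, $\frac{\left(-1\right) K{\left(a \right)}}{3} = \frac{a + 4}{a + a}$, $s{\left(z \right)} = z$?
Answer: $80$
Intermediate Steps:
$H{\left(G \right)} = 1$
$K{\left(a \right)} = - \frac{3 \left(4 + a\right)}{2 a}$ ($K{\left(a \right)} = - 3 \frac{a + 4}{a + a} = - 3 \frac{4 + a}{2 a} = - \frac{3 \left(4 + a\right)}{2 a}$)
$N = 11$ ($N = 1 \left(- \frac{3}{2} - \frac{6}{-3}\right) 22 = 1 \left(- \frac{3}{2} - -2\right) 22 = 1 \left(- \frac{3}{2} + 2\right) 22 = 1 \cdot \frac{1}{2} \cdot 22 = \frac{1}{2} \cdot 22 = 11$)
$N - - S{\left(-1 \right)} = 11 - \left(-1\right) 69 = 11 - -69 = 11 + 69 = 80$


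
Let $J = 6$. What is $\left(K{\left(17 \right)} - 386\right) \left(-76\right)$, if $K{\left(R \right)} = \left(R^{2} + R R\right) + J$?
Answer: $-15048$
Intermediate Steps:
$K{\left(R \right)} = 6 + 2 R^{2}$ ($K{\left(R \right)} = \left(R^{2} + R R\right) + 6 = \left(R^{2} + R^{2}\right) + 6 = 2 R^{2} + 6 = 6 + 2 R^{2}$)
$\left(K{\left(17 \right)} - 386\right) \left(-76\right) = \left(\left(6 + 2 \cdot 17^{2}\right) - 386\right) \left(-76\right) = \left(\left(6 + 2 \cdot 289\right) - 386\right) \left(-76\right) = \left(\left(6 + 578\right) - 386\right) \left(-76\right) = \left(584 - 386\right) \left(-76\right) = 198 \left(-76\right) = -15048$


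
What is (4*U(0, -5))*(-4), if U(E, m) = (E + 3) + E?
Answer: -48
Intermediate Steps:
U(E, m) = 3 + 2*E (U(E, m) = (3 + E) + E = 3 + 2*E)
(4*U(0, -5))*(-4) = (4*(3 + 2*0))*(-4) = (4*(3 + 0))*(-4) = (4*3)*(-4) = 12*(-4) = -48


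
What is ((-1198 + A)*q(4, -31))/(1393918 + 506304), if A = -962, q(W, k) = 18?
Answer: -19440/950111 ≈ -0.020461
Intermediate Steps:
((-1198 + A)*q(4, -31))/(1393918 + 506304) = ((-1198 - 962)*18)/(1393918 + 506304) = -2160*18/1900222 = -38880*1/1900222 = -19440/950111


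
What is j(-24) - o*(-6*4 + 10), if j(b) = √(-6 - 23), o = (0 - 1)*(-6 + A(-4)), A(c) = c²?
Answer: -140 + I*√29 ≈ -140.0 + 5.3852*I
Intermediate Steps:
o = -10 (o = (0 - 1)*(-6 + (-4)²) = -(-6 + 16) = -1*10 = -10)
j(b) = I*√29 (j(b) = √(-29) = I*√29)
j(-24) - o*(-6*4 + 10) = I*√29 - (-10)*(-6*4 + 10) = I*√29 - (-10)*(-24 + 10) = I*√29 - (-10)*(-14) = I*√29 - 1*140 = I*√29 - 140 = -140 + I*√29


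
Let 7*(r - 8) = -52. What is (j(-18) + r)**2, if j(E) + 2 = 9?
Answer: 2809/49 ≈ 57.327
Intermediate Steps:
r = 4/7 (r = 8 + (1/7)*(-52) = 8 - 52/7 = 4/7 ≈ 0.57143)
j(E) = 7 (j(E) = -2 + 9 = 7)
(j(-18) + r)**2 = (7 + 4/7)**2 = (53/7)**2 = 2809/49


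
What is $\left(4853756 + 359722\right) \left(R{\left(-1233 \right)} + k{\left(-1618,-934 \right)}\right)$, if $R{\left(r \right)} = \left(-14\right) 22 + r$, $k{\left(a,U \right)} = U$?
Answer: $-12903358050$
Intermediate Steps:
$R{\left(r \right)} = -308 + r$
$\left(4853756 + 359722\right) \left(R{\left(-1233 \right)} + k{\left(-1618,-934 \right)}\right) = \left(4853756 + 359722\right) \left(\left(-308 - 1233\right) - 934\right) = 5213478 \left(-1541 - 934\right) = 5213478 \left(-2475\right) = -12903358050$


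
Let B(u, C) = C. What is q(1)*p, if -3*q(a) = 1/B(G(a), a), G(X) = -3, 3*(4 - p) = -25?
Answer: -37/9 ≈ -4.1111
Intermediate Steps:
p = 37/3 (p = 4 - 1/3*(-25) = 4 + 25/3 = 37/3 ≈ 12.333)
q(a) = -1/(3*a)
q(1)*p = -1/3/1*(37/3) = -1/3*1*(37/3) = -1/3*37/3 = -37/9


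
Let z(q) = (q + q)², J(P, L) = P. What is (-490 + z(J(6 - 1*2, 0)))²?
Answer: 181476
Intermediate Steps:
z(q) = 4*q² (z(q) = (2*q)² = 4*q²)
(-490 + z(J(6 - 1*2, 0)))² = (-490 + 4*(6 - 1*2)²)² = (-490 + 4*(6 - 2)²)² = (-490 + 4*4²)² = (-490 + 4*16)² = (-490 + 64)² = (-426)² = 181476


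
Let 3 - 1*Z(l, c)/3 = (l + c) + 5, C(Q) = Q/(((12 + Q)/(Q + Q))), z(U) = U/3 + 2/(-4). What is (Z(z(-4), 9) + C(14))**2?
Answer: 104329/676 ≈ 154.33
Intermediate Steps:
z(U) = -1/2 + U/3 (z(U) = U*(1/3) + 2*(-1/4) = U/3 - 1/2 = -1/2 + U/3)
C(Q) = 2*Q**2/(12 + Q) (C(Q) = Q/(((12 + Q)/((2*Q)))) = Q/(((12 + Q)*(1/(2*Q)))) = Q/(((12 + Q)/(2*Q))) = Q*(2*Q/(12 + Q)) = 2*Q**2/(12 + Q))
Z(l, c) = -6 - 3*c - 3*l (Z(l, c) = 9 - 3*((l + c) + 5) = 9 - 3*((c + l) + 5) = 9 - 3*(5 + c + l) = 9 + (-15 - 3*c - 3*l) = -6 - 3*c - 3*l)
(Z(z(-4), 9) + C(14))**2 = ((-6 - 3*9 - 3*(-1/2 + (1/3)*(-4))) + 2*14**2/(12 + 14))**2 = ((-6 - 27 - 3*(-1/2 - 4/3)) + 2*196/26)**2 = ((-6 - 27 - 3*(-11/6)) + 2*196*(1/26))**2 = ((-6 - 27 + 11/2) + 196/13)**2 = (-55/2 + 196/13)**2 = (-323/26)**2 = 104329/676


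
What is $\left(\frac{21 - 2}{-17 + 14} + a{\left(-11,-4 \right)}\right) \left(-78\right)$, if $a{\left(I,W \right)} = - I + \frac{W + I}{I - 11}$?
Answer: $- \frac{4589}{11} \approx -417.18$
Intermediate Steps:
$a{\left(I,W \right)} = - I + \frac{I + W}{-11 + I}$
$\left(\frac{21 - 2}{-17 + 14} + a{\left(-11,-4 \right)}\right) \left(-78\right) = \left(\frac{21 - 2}{-17 + 14} + \frac{-4 - \left(-11\right)^{2} + 12 \left(-11\right)}{-11 - 11}\right) \left(-78\right) = \left(\frac{19}{-3} + \frac{-4 - 121 - 132}{-22}\right) \left(-78\right) = \left(19 \left(- \frac{1}{3}\right) - \frac{-4 - 121 - 132}{22}\right) \left(-78\right) = \left(- \frac{19}{3} - - \frac{257}{22}\right) \left(-78\right) = \left(- \frac{19}{3} + \frac{257}{22}\right) \left(-78\right) = \frac{353}{66} \left(-78\right) = - \frac{4589}{11}$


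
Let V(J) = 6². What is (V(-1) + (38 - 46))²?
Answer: 784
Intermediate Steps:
V(J) = 36
(V(-1) + (38 - 46))² = (36 + (38 - 46))² = (36 - 8)² = 28² = 784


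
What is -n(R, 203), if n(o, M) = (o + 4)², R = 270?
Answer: -75076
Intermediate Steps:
n(o, M) = (4 + o)²
-n(R, 203) = -(4 + 270)² = -1*274² = -1*75076 = -75076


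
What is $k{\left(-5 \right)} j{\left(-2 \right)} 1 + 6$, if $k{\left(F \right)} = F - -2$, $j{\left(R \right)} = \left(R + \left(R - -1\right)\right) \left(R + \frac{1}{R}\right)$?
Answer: $- \frac{33}{2} \approx -16.5$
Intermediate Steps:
$j{\left(R \right)} = \left(1 + 2 R\right) \left(R + \frac{1}{R}\right)$ ($j{\left(R \right)} = \left(R + \left(R + 1\right)\right) \left(R + \frac{1}{R}\right) = \left(R + \left(1 + R\right)\right) \left(R + \frac{1}{R}\right) = \left(1 + 2 R\right) \left(R + \frac{1}{R}\right)$)
$k{\left(F \right)} = 2 + F$ ($k{\left(F \right)} = F + 2 = 2 + F$)
$k{\left(-5 \right)} j{\left(-2 \right)} 1 + 6 = \left(2 - 5\right) \left(2 - 2 + \frac{1}{-2} + 2 \left(-2\right)^{2}\right) 1 + 6 = - 3 \left(2 - 2 - \frac{1}{2} + 2 \cdot 4\right) 1 + 6 = - 3 \left(2 - 2 - \frac{1}{2} + 8\right) 1 + 6 = - 3 \cdot \frac{15}{2} \cdot 1 + 6 = \left(-3\right) \frac{15}{2} + 6 = - \frac{45}{2} + 6 = - \frac{33}{2}$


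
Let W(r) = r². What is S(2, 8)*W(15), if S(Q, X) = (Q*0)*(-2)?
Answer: 0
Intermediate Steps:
S(Q, X) = 0 (S(Q, X) = 0*(-2) = 0)
S(2, 8)*W(15) = 0*15² = 0*225 = 0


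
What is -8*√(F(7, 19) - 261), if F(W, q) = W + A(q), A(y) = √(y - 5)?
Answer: -8*I*√(254 - √14) ≈ -126.56*I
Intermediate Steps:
A(y) = √(-5 + y)
F(W, q) = W + √(-5 + q)
-8*√(F(7, 19) - 261) = -8*√((7 + √(-5 + 19)) - 261) = -8*√((7 + √14) - 261) = -8*√(-254 + √14)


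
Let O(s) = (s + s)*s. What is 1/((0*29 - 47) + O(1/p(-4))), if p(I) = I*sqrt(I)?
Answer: -32/1505 ≈ -0.021262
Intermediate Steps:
p(I) = I**(3/2)
O(s) = 2*s**2 (O(s) = (2*s)*s = 2*s**2)
1/((0*29 - 47) + O(1/p(-4))) = 1/((0*29 - 47) + 2*(1/((-4)**(3/2)))**2) = 1/((0 - 47) + 2*(1/(-8*I))**2) = 1/(-47 + 2*(I/8)**2) = 1/(-47 + 2*(-1/64)) = 1/(-47 - 1/32) = 1/(-1505/32) = -32/1505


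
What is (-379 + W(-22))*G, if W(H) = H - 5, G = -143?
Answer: 58058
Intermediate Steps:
W(H) = -5 + H
(-379 + W(-22))*G = (-379 + (-5 - 22))*(-143) = (-379 - 27)*(-143) = -406*(-143) = 58058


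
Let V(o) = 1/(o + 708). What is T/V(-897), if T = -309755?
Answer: 58543695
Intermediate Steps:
V(o) = 1/(708 + o)
T/V(-897) = -309755/(1/(708 - 897)) = -309755/(1/(-189)) = -309755/(-1/189) = -309755*(-189) = 58543695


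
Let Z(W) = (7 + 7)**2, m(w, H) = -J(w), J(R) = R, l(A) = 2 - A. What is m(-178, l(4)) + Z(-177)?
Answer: 374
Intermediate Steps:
m(w, H) = -w
Z(W) = 196 (Z(W) = 14**2 = 196)
m(-178, l(4)) + Z(-177) = -1*(-178) + 196 = 178 + 196 = 374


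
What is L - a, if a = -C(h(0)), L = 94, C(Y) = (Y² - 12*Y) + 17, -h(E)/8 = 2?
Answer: 559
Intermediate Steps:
h(E) = -16 (h(E) = -8*2 = -16)
C(Y) = 17 + Y² - 12*Y
a = -465 (a = -(17 + (-16)² - 12*(-16)) = -(17 + 256 + 192) = -1*465 = -465)
L - a = 94 - 1*(-465) = 94 + 465 = 559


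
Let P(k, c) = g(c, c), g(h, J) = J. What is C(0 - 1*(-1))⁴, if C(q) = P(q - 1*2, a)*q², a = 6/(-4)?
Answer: 81/16 ≈ 5.0625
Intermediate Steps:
a = -3/2 (a = 6*(-¼) = -3/2 ≈ -1.5000)
P(k, c) = c
C(q) = -3*q²/2
C(0 - 1*(-1))⁴ = (-3*(0 - 1*(-1))²/2)⁴ = (-3*(0 + 1)²/2)⁴ = (-3/2*1²)⁴ = (-3/2*1)⁴ = (-3/2)⁴ = 81/16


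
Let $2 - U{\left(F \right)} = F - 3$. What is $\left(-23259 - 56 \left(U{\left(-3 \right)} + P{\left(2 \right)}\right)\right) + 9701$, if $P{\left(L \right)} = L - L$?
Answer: $-14006$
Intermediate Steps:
$U{\left(F \right)} = 5 - F$ ($U{\left(F \right)} = 2 - \left(F - 3\right) = 2 - \left(-3 + F\right) = 5 - F$)
$P{\left(L \right)} = 0$
$\left(-23259 - 56 \left(U{\left(-3 \right)} + P{\left(2 \right)}\right)\right) + 9701 = \left(-23259 - 56 \left(\left(5 - -3\right) + 0\right)\right) + 9701 = \left(-23259 - 56 \left(\left(5 + 3\right) + 0\right)\right) + 9701 = \left(-23259 - 56 \left(8 + 0\right)\right) + 9701 = \left(-23259 - 448\right) + 9701 = -23707 + 9701 = -14006$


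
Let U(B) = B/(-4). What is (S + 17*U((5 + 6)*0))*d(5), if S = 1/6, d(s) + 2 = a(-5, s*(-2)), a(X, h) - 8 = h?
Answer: -2/3 ≈ -0.66667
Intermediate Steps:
a(X, h) = 8 + h
d(s) = 6 - 2*s (d(s) = -2 + (8 + s*(-2)) = -2 + (8 - 2*s) = 6 - 2*s)
S = 1/6 ≈ 0.16667
U(B) = -B/4 (U(B) = B*(-1/4) = -B/4)
(S + 17*U((5 + 6)*0))*d(5) = (1/6 + 17*(-(5 + 6)*0/4))*(6 - 2*5) = (1/6 + 17*(-11*0/4))*(6 - 10) = (1/6 + 17*(-1/4*0))*(-4) = (1/6 + 17*0)*(-4) = (1/6 + 0)*(-4) = (1/6)*(-4) = -2/3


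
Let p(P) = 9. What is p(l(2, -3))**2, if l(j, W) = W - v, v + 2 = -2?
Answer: 81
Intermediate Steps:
v = -4 (v = -2 - 2 = -4)
l(j, W) = 4 + W (l(j, W) = W - 1*(-4) = W + 4 = 4 + W)
p(l(2, -3))**2 = 9**2 = 81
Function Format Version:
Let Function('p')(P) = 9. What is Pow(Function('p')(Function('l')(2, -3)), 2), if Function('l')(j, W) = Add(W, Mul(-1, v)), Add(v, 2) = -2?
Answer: 81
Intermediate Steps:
v = -4 (v = Add(-2, -2) = -4)
Function('l')(j, W) = Add(4, W) (Function('l')(j, W) = Add(W, Mul(-1, -4)) = Add(W, 4) = Add(4, W))
Pow(Function('p')(Function('l')(2, -3)), 2) = Pow(9, 2) = 81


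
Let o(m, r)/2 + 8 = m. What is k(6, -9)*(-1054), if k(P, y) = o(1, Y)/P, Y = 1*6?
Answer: 7378/3 ≈ 2459.3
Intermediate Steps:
Y = 6
o(m, r) = -16 + 2*m
k(P, y) = -14/P (k(P, y) = (-16 + 2*1)/P = (-16 + 2)/P = -14/P)
k(6, -9)*(-1054) = -14/6*(-1054) = -14*1/6*(-1054) = -7/3*(-1054) = 7378/3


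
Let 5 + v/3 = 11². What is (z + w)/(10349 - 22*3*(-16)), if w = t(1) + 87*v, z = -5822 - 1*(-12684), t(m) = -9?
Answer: 37129/11405 ≈ 3.2555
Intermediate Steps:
v = 348 (v = -15 + 3*11² = -15 + 3*121 = -15 + 363 = 348)
z = 6862 (z = -5822 + 12684 = 6862)
w = 30267 (w = -9 + 87*348 = -9 + 30276 = 30267)
(z + w)/(10349 - 22*3*(-16)) = (6862 + 30267)/(10349 - 22*3*(-16)) = 37129/(10349 - 66*(-16)) = 37129/(10349 + 1056) = 37129/11405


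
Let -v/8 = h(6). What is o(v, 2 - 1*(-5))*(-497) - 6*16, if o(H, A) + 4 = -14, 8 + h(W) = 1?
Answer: 8850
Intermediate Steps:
h(W) = -7 (h(W) = -8 + 1 = -7)
v = 56 (v = -8*(-7) = 56)
o(H, A) = -18 (o(H, A) = -4 - 14 = -18)
o(v, 2 - 1*(-5))*(-497) - 6*16 = -18*(-497) - 6*16 = 8946 - 96 = 8850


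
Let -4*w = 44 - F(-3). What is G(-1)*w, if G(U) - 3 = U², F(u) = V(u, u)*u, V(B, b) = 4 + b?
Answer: -47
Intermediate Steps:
F(u) = u*(4 + u) (F(u) = (4 + u)*u = u*(4 + u))
w = -47/4 (w = -(44 - (-3)*(4 - 3))/4 = -(44 - (-3))/4 = -(44 - 1*(-3))/4 = -(44 + 3)/4 = -¼*47 = -47/4 ≈ -11.750)
G(U) = 3 + U²
G(-1)*w = (3 + (-1)²)*(-47/4) = (3 + 1)*(-47/4) = 4*(-47/4) = -47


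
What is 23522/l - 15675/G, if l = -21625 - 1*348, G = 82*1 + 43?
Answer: -13894681/109865 ≈ -126.47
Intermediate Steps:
G = 125 (G = 82 + 43 = 125)
l = -21973 (l = -21625 - 348 = -21973)
23522/l - 15675/G = 23522/(-21973) - 15675/125 = 23522*(-1/21973) - 15675*1/125 = -23522/21973 - 627/5 = -13894681/109865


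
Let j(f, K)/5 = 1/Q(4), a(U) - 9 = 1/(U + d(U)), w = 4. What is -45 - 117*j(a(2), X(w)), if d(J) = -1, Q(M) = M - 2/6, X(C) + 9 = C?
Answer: -2250/11 ≈ -204.55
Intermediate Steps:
X(C) = -9 + C
Q(M) = -⅓ + M (Q(M) = M - 2*⅙ = M - ⅓ = -⅓ + M)
a(U) = 9 + 1/(-1 + U) (a(U) = 9 + 1/(U - 1) = 9 + 1/(-1 + U))
j(f, K) = 15/11 (j(f, K) = 5/(-⅓ + 4) = 5/(11/3) = 5*(3/11) = 15/11)
-45 - 117*j(a(2), X(w)) = -45 - 117*15/11 = -45 - 1755/11 = -2250/11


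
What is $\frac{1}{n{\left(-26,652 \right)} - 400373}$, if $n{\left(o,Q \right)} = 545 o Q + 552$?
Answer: $- \frac{1}{9638661} \approx -1.0375 \cdot 10^{-7}$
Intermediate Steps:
$n{\left(o,Q \right)} = 552 + 545 Q o$ ($n{\left(o,Q \right)} = 545 Q o + 552 = 552 + 545 Q o$)
$\frac{1}{n{\left(-26,652 \right)} - 400373} = \frac{1}{\left(552 + 545 \cdot 652 \left(-26\right)\right) - 400373} = \frac{1}{\left(552 - 9238840\right) - 400373} = \frac{1}{-9238288 - 400373} = \frac{1}{-9638661} = - \frac{1}{9638661}$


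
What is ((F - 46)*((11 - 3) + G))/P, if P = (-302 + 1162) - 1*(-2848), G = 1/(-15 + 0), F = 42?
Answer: -119/13905 ≈ -0.0085581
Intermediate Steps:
G = -1/15 (G = 1/(-15) = -1/15 ≈ -0.066667)
P = 3708 (P = 860 + 2848 = 3708)
((F - 46)*((11 - 3) + G))/P = ((42 - 46)*((11 - 3) - 1/15))/3708 = -4*(8 - 1/15)*(1/3708) = -4*119/15*(1/3708) = -476/15*1/3708 = -119/13905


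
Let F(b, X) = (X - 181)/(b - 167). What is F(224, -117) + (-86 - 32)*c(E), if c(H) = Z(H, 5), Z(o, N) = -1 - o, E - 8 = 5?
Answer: 93866/57 ≈ 1646.8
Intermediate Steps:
E = 13 (E = 8 + 5 = 13)
c(H) = -1 - H
F(b, X) = (-181 + X)/(-167 + b)
F(224, -117) + (-86 - 32)*c(E) = (-181 - 117)/(-167 + 224) + (-86 - 32)*(-1 - 1*13) = -298/57 - 118*(-1 - 13) = (1/57)*(-298) - 118*(-14) = -298/57 + 1652 = 93866/57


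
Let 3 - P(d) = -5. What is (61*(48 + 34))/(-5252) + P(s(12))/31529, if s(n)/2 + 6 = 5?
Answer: -78833021/82795154 ≈ -0.95215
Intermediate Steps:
s(n) = -2 (s(n) = -12 + 2*5 = -12 + 10 = -2)
P(d) = 8 (P(d) = 3 - 1*(-5) = 3 + 5 = 8)
(61*(48 + 34))/(-5252) + P(s(12))/31529 = (61*(48 + 34))/(-5252) + 8/31529 = (61*82)*(-1/5252) + 8*(1/31529) = 5002*(-1/5252) + 8/31529 = -2501/2626 + 8/31529 = -78833021/82795154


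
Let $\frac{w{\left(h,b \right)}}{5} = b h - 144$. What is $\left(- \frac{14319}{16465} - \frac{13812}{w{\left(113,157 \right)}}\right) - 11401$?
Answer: $- \frac{89285450972}{7830665} \approx -11402.0$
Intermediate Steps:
$w{\left(h,b \right)} = -720 + 5 b h$ ($w{\left(h,b \right)} = 5 \left(b h - 144\right) = 5 \left(-144 + b h\right) = -720 + 5 b h$)
$\left(- \frac{14319}{16465} - \frac{13812}{w{\left(113,157 \right)}}\right) - 11401 = \left(- \frac{14319}{16465} - \frac{13812}{-720 + 5 \cdot 157 \cdot 113}\right) - 11401 = \left(\left(-14319\right) \frac{1}{16465} - \frac{13812}{-720 + 88705}\right) - 11401 = \left(- \frac{387}{445} - \frac{13812}{87985}\right) - 11401 = - \frac{8039307}{7830665} - 11401 = - \frac{89285450972}{7830665}$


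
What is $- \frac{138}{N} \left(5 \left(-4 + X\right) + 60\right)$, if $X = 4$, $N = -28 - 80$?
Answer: $\frac{230}{3} \approx 76.667$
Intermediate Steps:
$N = -108$ ($N = -28 - 80 = -108$)
$- \frac{138}{N} \left(5 \left(-4 + X\right) + 60\right) = - \frac{138}{-108} \left(5 \left(-4 + 4\right) + 60\right) = \left(-138\right) \left(- \frac{1}{108}\right) \left(5 \cdot 0 + 60\right) = \frac{23 \left(0 + 60\right)}{18} = \frac{23}{18} \cdot 60 = \frac{230}{3}$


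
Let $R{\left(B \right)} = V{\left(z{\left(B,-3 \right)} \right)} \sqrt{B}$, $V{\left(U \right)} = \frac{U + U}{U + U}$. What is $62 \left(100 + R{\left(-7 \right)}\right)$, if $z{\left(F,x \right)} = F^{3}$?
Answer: $6200 + 62 i \sqrt{7} \approx 6200.0 + 164.04 i$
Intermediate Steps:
$V{\left(U \right)} = 1$ ($V{\left(U \right)} = \frac{2 U}{2 U} = 2 U \frac{1}{2 U} = 1$)
$R{\left(B \right)} = \sqrt{B}$ ($R{\left(B \right)} = 1 \sqrt{B} = \sqrt{B}$)
$62 \left(100 + R{\left(-7 \right)}\right) = 62 \left(100 + \sqrt{-7}\right) = 62 \left(100 + i \sqrt{7}\right) = 6200 + 62 i \sqrt{7}$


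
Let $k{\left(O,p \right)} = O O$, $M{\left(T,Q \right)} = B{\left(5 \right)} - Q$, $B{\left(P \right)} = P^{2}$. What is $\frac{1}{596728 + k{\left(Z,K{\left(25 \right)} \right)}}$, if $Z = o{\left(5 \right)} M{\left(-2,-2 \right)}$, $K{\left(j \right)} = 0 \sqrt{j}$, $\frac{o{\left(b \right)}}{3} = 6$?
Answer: $\frac{1}{832924} \approx 1.2006 \cdot 10^{-6}$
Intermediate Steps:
$M{\left(T,Q \right)} = 25 - Q$ ($M{\left(T,Q \right)} = 5^{2} - Q = 25 - Q$)
$o{\left(b \right)} = 18$ ($o{\left(b \right)} = 3 \cdot 6 = 18$)
$K{\left(j \right)} = 0$
$Z = 486$ ($Z = 18 \left(25 - -2\right) = 18 \left(25 + 2\right) = 18 \cdot 27 = 486$)
$k{\left(O,p \right)} = O^{2}$
$\frac{1}{596728 + k{\left(Z,K{\left(25 \right)} \right)}} = \frac{1}{596728 + 486^{2}} = \frac{1}{596728 + 236196} = \frac{1}{832924}$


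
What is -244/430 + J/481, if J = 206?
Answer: -14392/103415 ≈ -0.13917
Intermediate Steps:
-244/430 + J/481 = -244/430 + 206/481 = -244*1/430 + 206*(1/481) = -122/215 + 206/481 = -14392/103415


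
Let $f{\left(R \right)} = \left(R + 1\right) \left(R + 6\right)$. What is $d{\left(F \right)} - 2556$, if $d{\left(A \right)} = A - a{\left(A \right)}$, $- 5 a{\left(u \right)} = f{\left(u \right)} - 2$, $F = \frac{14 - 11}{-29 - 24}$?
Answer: $- \frac{35889683}{14045} \approx -2555.3$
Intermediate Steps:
$f{\left(R \right)} = \left(1 + R\right) \left(6 + R\right)$
$F = - \frac{3}{53}$ ($F = \frac{3}{-53} = 3 \left(- \frac{1}{53}\right) = - \frac{3}{53} \approx -0.056604$)
$a{\left(u \right)} = - \frac{4}{5} - \frac{7 u}{5} - \frac{u^{2}}{5}$ ($a{\left(u \right)} = - \frac{\left(6 + u^{2} + 7 u\right) - 2}{5} = - \frac{4 + u^{2} + 7 u}{5} = - \frac{4}{5} - \frac{7 u}{5} - \frac{u^{2}}{5}$)
$d{\left(A \right)} = \frac{4}{5} + \frac{A^{2}}{5} + \frac{12 A}{5}$ ($d{\left(A \right)} = A - \left(- \frac{4}{5} - \frac{7 A}{5} - \frac{A^{2}}{5}\right) = A + \left(\frac{4}{5} + \frac{A^{2}}{5} + \frac{7 A}{5}\right) = \frac{4}{5} + \frac{A^{2}}{5} + \frac{12 A}{5}$)
$d{\left(F \right)} - 2556 = \left(\frac{4}{5} + \frac{\left(- \frac{3}{53}\right)^{2}}{5} + \frac{12}{5} \left(- \frac{3}{53}\right)\right) - 2556 = \left(\frac{4}{5} + \frac{1}{5} \cdot \frac{9}{2809} - \frac{36}{265}\right) - 2556 = \left(\frac{4}{5} + \frac{9}{14045} - \frac{36}{265}\right) - 2556 = \frac{9337}{14045} - 2556 = - \frac{35889683}{14045}$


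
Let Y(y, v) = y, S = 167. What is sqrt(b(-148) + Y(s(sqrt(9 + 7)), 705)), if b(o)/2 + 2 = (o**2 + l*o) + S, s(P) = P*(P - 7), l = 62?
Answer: 7*sqrt(526) ≈ 160.54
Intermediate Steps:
s(P) = P*(-7 + P)
b(o) = 330 + 2*o**2 + 124*o (b(o) = -4 + 2*((o**2 + 62*o) + 167) = -4 + 2*(167 + o**2 + 62*o) = -4 + (334 + 2*o**2 + 124*o) = 330 + 2*o**2 + 124*o)
sqrt(b(-148) + Y(s(sqrt(9 + 7)), 705)) = sqrt((330 + 2*(-148)**2 + 124*(-148)) + sqrt(9 + 7)*(-7 + sqrt(9 + 7))) = sqrt((330 + 2*21904 - 18352) + sqrt(16)*(-7 + sqrt(16))) = sqrt((330 + 43808 - 18352) + 4*(-7 + 4)) = sqrt(25786 + 4*(-3)) = sqrt(25786 - 12) = sqrt(25774) = 7*sqrt(526)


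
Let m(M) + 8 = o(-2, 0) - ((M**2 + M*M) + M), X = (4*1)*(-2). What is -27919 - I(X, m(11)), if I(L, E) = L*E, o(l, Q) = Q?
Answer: -30007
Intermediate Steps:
X = -8 (X = 4*(-2) = -8)
m(M) = -8 - M - 2*M**2 (m(M) = -8 + (0 - ((M**2 + M*M) + M)) = -8 + (0 - ((M**2 + M**2) + M)) = -8 + (0 - (2*M**2 + M)) = -8 + (0 - (M + 2*M**2)) = -8 + (0 + (-M - 2*M**2)) = -8 + (-M - 2*M**2) = -8 - M - 2*M**2)
I(L, E) = E*L
-27919 - I(X, m(11)) = -27919 - (-8 - 1*11 - 2*11**2)*(-8) = -27919 - (-8 - 11 - 2*121)*(-8) = -27919 - (-8 - 11 - 242)*(-8) = -27919 - (-261)*(-8) = -27919 - 1*2088 = -27919 - 2088 = -30007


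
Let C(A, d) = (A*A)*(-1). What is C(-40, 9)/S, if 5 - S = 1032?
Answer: 1600/1027 ≈ 1.5579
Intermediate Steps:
S = -1027 (S = 5 - 1*1032 = 5 - 1032 = -1027)
C(A, d) = -A² (C(A, d) = A²*(-1) = -A²)
C(-40, 9)/S = -1*(-40)²/(-1027) = -1*1600*(-1/1027) = -1600*(-1/1027) = 1600/1027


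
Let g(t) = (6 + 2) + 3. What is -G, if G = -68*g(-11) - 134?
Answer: 882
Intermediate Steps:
g(t) = 11 (g(t) = 8 + 3 = 11)
G = -882 (G = -68*11 - 134 = -748 - 134 = -882)
-G = -1*(-882) = 882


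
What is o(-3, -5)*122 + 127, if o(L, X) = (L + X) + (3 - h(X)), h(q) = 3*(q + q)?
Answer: 3177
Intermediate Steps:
h(q) = 6*q (h(q) = 3*(2*q) = 6*q)
o(L, X) = 3 + L - 5*X (o(L, X) = (L + X) + (3 - 6*X) = 3 + L - 5*X)
o(-3, -5)*122 + 127 = (3 - 3 - 5*(-5))*122 + 127 = (3 - 3 + 25)*122 + 127 = 25*122 + 127 = 3050 + 127 = 3177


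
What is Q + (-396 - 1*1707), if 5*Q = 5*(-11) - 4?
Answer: -10574/5 ≈ -2114.8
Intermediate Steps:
Q = -59/5 (Q = (5*(-11) - 4)/5 = (-55 - 4)/5 = (⅕)*(-59) = -59/5 ≈ -11.800)
Q + (-396 - 1*1707) = -59/5 + (-396 - 1*1707) = -59/5 + (-396 - 1707) = -59/5 - 2103 = -10574/5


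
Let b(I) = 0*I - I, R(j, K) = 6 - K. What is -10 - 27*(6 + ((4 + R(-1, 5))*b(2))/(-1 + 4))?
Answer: -82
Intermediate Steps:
b(I) = -I (b(I) = 0 - I = -I)
-10 - 27*(6 + ((4 + R(-1, 5))*b(2))/(-1 + 4)) = -10 - 27*(6 + ((4 + (6 - 1*5))*(-1*2))/(-1 + 4)) = -10 - 27*(6 + ((4 + (6 - 5))*(-2))/3) = -10 - 27*(6 + ((4 + 1)*(-2))*(1/3)) = -10 - 27*(6 + (5*(-2))*(1/3)) = -10 - 27*(6 - 10*1/3) = -10 - 27*(6 - 10/3) = -10 - 27*8/3 = -10 - 72 = -82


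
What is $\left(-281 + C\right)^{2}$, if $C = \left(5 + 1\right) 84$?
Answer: $49729$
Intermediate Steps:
$C = 504$ ($C = 6 \cdot 84 = 504$)
$\left(-281 + C\right)^{2} = \left(-281 + 504\right)^{2} = 223^{2} = 49729$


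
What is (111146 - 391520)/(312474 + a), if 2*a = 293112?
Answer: -46729/76505 ≈ -0.61080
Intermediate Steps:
a = 146556 (a = (½)*293112 = 146556)
(111146 - 391520)/(312474 + a) = (111146 - 391520)/(312474 + 146556) = -280374/459030 = -280374*1/459030 = -46729/76505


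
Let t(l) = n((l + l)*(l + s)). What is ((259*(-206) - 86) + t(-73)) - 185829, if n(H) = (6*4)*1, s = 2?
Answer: -239245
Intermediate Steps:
n(H) = 24 (n(H) = 24*1 = 24)
t(l) = 24
((259*(-206) - 86) + t(-73)) - 185829 = ((259*(-206) - 86) + 24) - 185829 = ((-53354 - 86) + 24) - 185829 = (-53440 + 24) - 185829 = -53416 - 185829 = -239245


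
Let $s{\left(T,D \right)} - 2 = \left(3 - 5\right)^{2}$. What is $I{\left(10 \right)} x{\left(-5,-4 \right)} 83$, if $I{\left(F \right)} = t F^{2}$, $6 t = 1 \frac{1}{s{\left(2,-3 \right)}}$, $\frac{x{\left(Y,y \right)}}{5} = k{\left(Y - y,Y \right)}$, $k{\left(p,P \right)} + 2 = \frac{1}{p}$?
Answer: $- \frac{10375}{3} \approx -3458.3$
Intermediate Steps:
$k{\left(p,P \right)} = -2 + \frac{1}{p}$
$s{\left(T,D \right)} = 6$ ($s{\left(T,D \right)} = 2 + \left(3 - 5\right)^{2} = 2 + \left(-2\right)^{2} = 2 + 4 = 6$)
$x{\left(Y,y \right)} = -10 + \frac{5}{Y - y}$ ($x{\left(Y,y \right)} = 5 \left(-2 + \frac{1}{Y - y}\right) = -10 + \frac{5}{Y - y}$)
$t = \frac{1}{36}$ ($t = \frac{1 \cdot \frac{1}{6}}{6} = \frac{1}{6} \cdot \frac{1}{6} = \frac{1}{36} \approx 0.027778$)
$I{\left(F \right)} = \frac{F^{2}}{36}$
$I{\left(10 \right)} x{\left(-5,-4 \right)} 83 = \frac{10^{2}}{36} \frac{5 \left(1 - -10 + 2 \left(-4\right)\right)}{-5 - -4} \cdot 83 = \frac{1}{36} \cdot 100 \frac{5 \left(1 + 10 - 8\right)}{-5 + 4} \cdot 83 = \frac{25 \cdot 5 \frac{1}{-1} \cdot 3}{9} \cdot 83 = \frac{25 \cdot 5 \left(-1\right) 3}{9} \cdot 83 = \frac{25}{9} \left(-15\right) 83 = \left(- \frac{125}{3}\right) 83 = - \frac{10375}{3}$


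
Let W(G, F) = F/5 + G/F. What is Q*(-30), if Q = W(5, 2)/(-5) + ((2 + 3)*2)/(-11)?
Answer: 2457/55 ≈ 44.673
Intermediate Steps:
W(G, F) = F/5 + G/F (W(G, F) = F*(⅕) + G/F = F/5 + G/F)
Q = -819/550 (Q = ((⅕)*2 + 5/2)/(-5) + ((2 + 3)*2)/(-11) = (⅖ + 5*(½))*(-⅕) + (5*2)*(-1/11) = (⅖ + 5/2)*(-⅕) + 10*(-1/11) = (29/10)*(-⅕) - 10/11 = -29/50 - 10/11 = -819/550 ≈ -1.4891)
Q*(-30) = -819/550*(-30) = 2457/55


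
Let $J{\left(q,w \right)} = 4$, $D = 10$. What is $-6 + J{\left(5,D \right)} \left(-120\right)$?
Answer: $-486$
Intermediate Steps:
$-6 + J{\left(5,D \right)} \left(-120\right) = -6 + 4 \left(-120\right) = -6 - 480 = -486$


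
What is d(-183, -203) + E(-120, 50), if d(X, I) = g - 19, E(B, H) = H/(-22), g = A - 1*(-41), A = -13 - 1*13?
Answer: -69/11 ≈ -6.2727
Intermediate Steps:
A = -26 (A = -13 - 13 = -26)
g = 15 (g = -26 - 1*(-41) = -26 + 41 = 15)
E(B, H) = -H/22 (E(B, H) = H*(-1/22) = -H/22)
d(X, I) = -4 (d(X, I) = 15 - 19 = -4)
d(-183, -203) + E(-120, 50) = -4 - 1/22*50 = -4 - 25/11 = -69/11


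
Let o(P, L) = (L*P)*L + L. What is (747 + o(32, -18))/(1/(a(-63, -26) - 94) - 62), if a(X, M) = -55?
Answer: -1653453/9239 ≈ -178.96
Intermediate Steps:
o(P, L) = L + P*L² (o(P, L) = P*L² + L = L + P*L²)
(747 + o(32, -18))/(1/(a(-63, -26) - 94) - 62) = (747 - 18*(1 - 18*32))/(1/(-55 - 94) - 62) = (747 - 18*(1 - 576))/(1/(-149) - 62) = (747 - 18*(-575))/(-1/149 - 62) = (747 + 10350)/(-9239/149) = 11097*(-149/9239) = -1653453/9239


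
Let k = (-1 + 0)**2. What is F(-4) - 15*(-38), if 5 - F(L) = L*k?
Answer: 579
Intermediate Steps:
k = 1 (k = (-1)**2 = 1)
F(L) = 5 - L
F(-4) - 15*(-38) = (5 - 1*(-4)) - 15*(-38) = (5 + 4) + 570 = 9 + 570 = 579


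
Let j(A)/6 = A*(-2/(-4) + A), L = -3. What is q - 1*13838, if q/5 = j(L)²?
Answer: -3713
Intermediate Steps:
j(A) = 6*A*(½ + A) (j(A) = 6*(A*(-2/(-4) + A)) = 6*(A*(-2*(-¼) + A)) = 6*(A*(½ + A)) = 6*A*(½ + A))
q = 10125 (q = 5*(3*(-3)*(1 + 2*(-3)))² = 5*(3*(-3)*(1 - 6))² = 5*(3*(-3)*(-5))² = 5*45² = 5*2025 = 10125)
q - 1*13838 = 10125 - 1*13838 = 10125 - 13838 = -3713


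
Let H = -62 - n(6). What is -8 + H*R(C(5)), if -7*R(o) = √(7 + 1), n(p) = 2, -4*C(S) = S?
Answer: -8 + 128*√2/7 ≈ 17.860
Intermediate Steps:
C(S) = -S/4
R(o) = -2*√2/7 (R(o) = -√(7 + 1)/7 = -2*√2/7)
H = -64 (H = -62 - 1*2 = -62 - 2 = -64)
-8 + H*R(C(5)) = -8 - (-128)*√2/7 = -8 + 128*√2/7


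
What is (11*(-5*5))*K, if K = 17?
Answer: -4675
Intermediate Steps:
(11*(-5*5))*K = (11*(-5*5))*17 = (11*(-25))*17 = -275*17 = -4675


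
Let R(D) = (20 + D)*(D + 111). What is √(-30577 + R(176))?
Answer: 5*√1027 ≈ 160.23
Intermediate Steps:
R(D) = (20 + D)*(111 + D)
√(-30577 + R(176)) = √(-30577 + (2220 + 176² + 131*176)) = √(-30577 + (2220 + 30976 + 23056)) = √(-30577 + 56252) = √25675 = 5*√1027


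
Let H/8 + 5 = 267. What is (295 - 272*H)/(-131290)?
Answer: 569817/131290 ≈ 4.3401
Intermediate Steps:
H = 2096 (H = -40 + 8*267 = -40 + 2136 = 2096)
(295 - 272*H)/(-131290) = (295 - 272*2096)/(-131290) = (295 - 570112)*(-1/131290) = -569817*(-1/131290) = 569817/131290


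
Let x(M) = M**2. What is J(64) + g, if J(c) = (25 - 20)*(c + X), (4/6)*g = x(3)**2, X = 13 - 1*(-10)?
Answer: 1113/2 ≈ 556.50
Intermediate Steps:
X = 23 (X = 13 + 10 = 23)
g = 243/2 (g = 3*(3**2)**2/2 = (3/2)*9**2 = (3/2)*81 = 243/2 ≈ 121.50)
J(c) = 115 + 5*c (J(c) = (25 - 20)*(c + 23) = 5*(23 + c) = 115 + 5*c)
J(64) + g = (115 + 5*64) + 243/2 = (115 + 320) + 243/2 = 435 + 243/2 = 1113/2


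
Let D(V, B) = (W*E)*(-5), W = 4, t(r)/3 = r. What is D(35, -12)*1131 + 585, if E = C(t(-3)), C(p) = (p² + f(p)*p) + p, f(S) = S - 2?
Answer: -3867435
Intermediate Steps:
f(S) = -2 + S
t(r) = 3*r
C(p) = p + p² + p*(-2 + p) (C(p) = (p² + (-2 + p)*p) + p = (p² + p*(-2 + p)) + p = p + p² + p*(-2 + p))
E = 171 (E = (3*(-3))*(-1 + 2*(3*(-3))) = -9*(-1 + 2*(-9)) = -9*(-1 - 18) = -9*(-19) = 171)
D(V, B) = -3420 (D(V, B) = (4*171)*(-5) = 684*(-5) = -3420)
D(35, -12)*1131 + 585 = -3420*1131 + 585 = -3868020 + 585 = -3867435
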